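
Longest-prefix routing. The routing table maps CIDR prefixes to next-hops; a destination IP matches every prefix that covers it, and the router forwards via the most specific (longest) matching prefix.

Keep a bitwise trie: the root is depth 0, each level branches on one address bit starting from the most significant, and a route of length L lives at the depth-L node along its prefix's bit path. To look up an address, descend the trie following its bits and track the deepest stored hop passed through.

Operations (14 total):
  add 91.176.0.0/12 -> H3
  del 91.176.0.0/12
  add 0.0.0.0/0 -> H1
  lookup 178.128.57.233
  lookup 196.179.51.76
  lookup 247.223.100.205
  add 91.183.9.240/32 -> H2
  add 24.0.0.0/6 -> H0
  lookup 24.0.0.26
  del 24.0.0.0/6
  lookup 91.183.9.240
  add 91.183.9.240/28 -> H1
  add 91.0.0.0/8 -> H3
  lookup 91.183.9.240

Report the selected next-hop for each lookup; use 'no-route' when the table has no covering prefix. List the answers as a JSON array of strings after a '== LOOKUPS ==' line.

Trace:
  + 91.176.0.0/12 (H3) depth=12
  - 91.176.0.0/12 clear@12
  + 0.0.0.0/0 (H1) depth=0
  ? 178.128.57.233  path d0:H1  best=H1
  ? 196.179.51.76  path d0:H1  best=H1
  ? 247.223.100.205  path d0:H1  best=H1
  + 91.183.9.240/32 (H2) depth=32
  + 24.0.0.0/6 (H0) depth=6
  ? 24.0.0.26  path d0:H1→d1:-→d2:-→d3:-→d4:-→d5:-→d6:H0  best=H0
  - 24.0.0.0/6 clear@6
  ? 91.183.9.240  path d0:H1→d1:-→d2:-→d3:-→d4:-→d5:-→d6:-→d7:-→d8:-→d9:-→d10:-→d11:-→d12:-→d13:-→d14:-→d15:-→d16:-→d17:-→d18:-→d19:-→d20:-→d21:-→d22:-→d23:-→d24:-→d25:-→d26:-→d27:-→d28:-→d29:-→d30:-→d31:-→d32:H2  best=H2
  + 91.183.9.240/28 (H1) depth=28
  + 91.0.0.0/8 (H3) depth=8
  ? 91.183.9.240  path d0:H1→d1:-→d2:-→d3:-→d4:-→d5:-→d6:-→d7:-→d8:H3→d9:-→d10:-→d11:-→d12:-→d13:-→d14:-→d15:-→d16:-→d17:-→d18:-→d19:-→d20:-→d21:-→d22:-→d23:-→d24:-→d25:-→d26:-→d27:-→d28:H1→d29:-→d30:-→d31:-→d32:H2  best=H2

== LOOKUPS ==
["H1","H1","H1","H0","H2","H2"]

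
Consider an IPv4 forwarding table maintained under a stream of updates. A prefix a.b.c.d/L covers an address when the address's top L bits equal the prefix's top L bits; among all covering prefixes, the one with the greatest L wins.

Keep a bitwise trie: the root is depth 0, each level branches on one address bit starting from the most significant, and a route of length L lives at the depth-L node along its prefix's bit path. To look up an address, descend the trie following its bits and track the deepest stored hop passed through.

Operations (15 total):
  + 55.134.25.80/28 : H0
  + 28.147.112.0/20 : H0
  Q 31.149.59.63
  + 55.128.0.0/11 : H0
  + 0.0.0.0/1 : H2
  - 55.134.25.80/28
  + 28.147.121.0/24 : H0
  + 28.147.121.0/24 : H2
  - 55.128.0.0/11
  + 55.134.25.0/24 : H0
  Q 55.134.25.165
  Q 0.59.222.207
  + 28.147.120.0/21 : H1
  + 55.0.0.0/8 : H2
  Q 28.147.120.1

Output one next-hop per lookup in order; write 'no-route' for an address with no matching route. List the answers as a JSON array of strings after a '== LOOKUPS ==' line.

Process each operation:
  add 55.134.25.80/28 -> H0 at depth 28
  add 28.147.112.0/20 -> H0 at depth 20
  lookup 31.149.59.63: bits 000111 walk d0:-→d1:-→d2:-→d3:-→d4:-→d5:-→d6:- -> no-route
  add 55.128.0.0/11 -> H0 at depth 11
  add 0.0.0.0/1 -> H2 at depth 1
  del 55.134.25.80/28 (clear depth 28)
  add 28.147.121.0/24 -> H0 at depth 24
  add 28.147.121.0/24 -> H2 at depth 24
  del 55.128.0.0/11 (clear depth 11)
  add 55.134.25.0/24 -> H0 at depth 24
  lookup 55.134.25.165: bits 001101111000011000011001 walk d0:-→d1:H2→d2:-→d3:-→d4:-→d5:-→d6:-→d7:-→d8:-→d9:-→d10:-→d11:-→d12:-→d13:-→d14:-→d15:-→d16:-→d17:-→d18:-→d19:-→d20:-→d21:-→d22:-→d23:-→d24:H0 -> H0
  lookup 0.59.222.207: bits 000 walk d0:-→d1:H2→d2:-→d3:- -> H2
  add 28.147.120.0/21 -> H1 at depth 21
  add 55.0.0.0/8 -> H2 at depth 8
  lookup 28.147.120.1: bits 00011100100100110111100 walk d0:-→d1:H2→d2:-→d3:-→d4:-→d5:-→d6:-→d7:-→d8:-→d9:-→d10:-→d11:-→d12:-→d13:-→d14:-→d15:-→d16:-→d17:-→d18:-→d19:-→d20:H0→d21:H1→d22:-→d23:- -> H1

== LOOKUPS ==
["no-route","H0","H2","H1"]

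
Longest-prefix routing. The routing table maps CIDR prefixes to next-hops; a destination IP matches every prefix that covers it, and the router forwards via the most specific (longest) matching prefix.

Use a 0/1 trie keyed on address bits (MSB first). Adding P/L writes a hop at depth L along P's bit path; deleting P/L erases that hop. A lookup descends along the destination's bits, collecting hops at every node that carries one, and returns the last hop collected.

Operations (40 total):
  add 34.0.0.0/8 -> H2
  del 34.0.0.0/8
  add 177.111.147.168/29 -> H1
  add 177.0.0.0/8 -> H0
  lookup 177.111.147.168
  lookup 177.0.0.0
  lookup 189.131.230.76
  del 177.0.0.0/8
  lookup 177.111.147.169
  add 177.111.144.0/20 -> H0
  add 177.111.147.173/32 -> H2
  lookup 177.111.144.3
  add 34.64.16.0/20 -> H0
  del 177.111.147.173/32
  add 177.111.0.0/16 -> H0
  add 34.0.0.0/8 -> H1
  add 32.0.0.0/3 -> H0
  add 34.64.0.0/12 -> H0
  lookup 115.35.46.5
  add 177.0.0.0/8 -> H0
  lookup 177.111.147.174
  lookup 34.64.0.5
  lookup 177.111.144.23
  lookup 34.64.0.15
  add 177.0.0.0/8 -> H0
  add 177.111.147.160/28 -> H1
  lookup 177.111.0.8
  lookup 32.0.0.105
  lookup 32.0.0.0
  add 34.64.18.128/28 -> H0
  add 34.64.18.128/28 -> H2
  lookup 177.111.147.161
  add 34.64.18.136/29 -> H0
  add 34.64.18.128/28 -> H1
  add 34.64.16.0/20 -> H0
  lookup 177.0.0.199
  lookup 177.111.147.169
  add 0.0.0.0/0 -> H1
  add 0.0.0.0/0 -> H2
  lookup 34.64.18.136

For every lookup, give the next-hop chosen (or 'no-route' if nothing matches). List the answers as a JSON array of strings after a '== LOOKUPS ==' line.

Process each operation:
  + 34.0.0.0/8 (H2) depth=8
  del 34.0.0.0/8 (clear depth 8)
  + 177.111.147.168/29 (H1) depth=29
  + 177.0.0.0/8 (H0) depth=8
  lookup 177.111.147.168: bits 10110001011011111001001110101 walk d0:-→d1:-→d2:-→d3:-→d4:-→d5:-→d6:-→d7:-→d8:H0→d9:-→d10:-→d11:-→d12:-→d13:-→d14:-→d15:-→d16:-→d17:-→d18:-→d19:-→d20:-→d21:-→d22:-→d23:-→d24:-→d25:-→d26:-→d27:-→d28:-→d29:H1 -> H1
  lookup 177.0.0.0: bits 101100010 walk d0:-→d1:-→d2:-→d3:-→d4:-→d5:-→d6:-→d7:-→d8:H0→d9:- -> H0
  lookup 189.131.230.76: bits 1011 walk d0:-→d1:-→d2:-→d3:-→d4:- -> no-route
  del 177.0.0.0/8 (clear depth 8)
  lookup 177.111.147.169: bits 10110001011011111001001110101 walk d0:-→d1:-→d2:-→d3:-→d4:-→d5:-→d6:-→d7:-→d8:-→d9:-→d10:-→d11:-→d12:-→d13:-→d14:-→d15:-→d16:-→d17:-→d18:-→d19:-→d20:-→d21:-→d22:-→d23:-→d24:-→d25:-→d26:-→d27:-→d28:-→d29:H1 -> H1
  + 177.111.144.0/20 (H0) depth=20
  + 177.111.147.173/32 (H2) depth=32
  lookup 177.111.144.3: bits 1011000101101111100100 walk d0:-→d1:-→d2:-→d3:-→d4:-→d5:-→d6:-→d7:-→d8:-→d9:-→d10:-→d11:-→d12:-→d13:-→d14:-→d15:-→d16:-→d17:-→d18:-→d19:-→d20:H0→d21:-→d22:- -> H0
  + 34.64.16.0/20 (H0) depth=20
  del 177.111.147.173/32 (clear depth 32)
  + 177.111.0.0/16 (H0) depth=16
  + 34.0.0.0/8 (H1) depth=8
  + 32.0.0.0/3 (H0) depth=3
  + 34.64.0.0/12 (H0) depth=12
  lookup 115.35.46.5: bits 0 walk d0:-→d1:- -> no-route
  + 177.0.0.0/8 (H0) depth=8
  lookup 177.111.147.174: bits 101100010110111110010011101011 walk d0:-→d1:-→d2:-→d3:-→d4:-→d5:-→d6:-→d7:-→d8:H0→d9:-→d10:-→d11:-→d12:-→d13:-→d14:-→d15:-→d16:H0→d17:-→d18:-→d19:-→d20:H0→d21:-→d22:-→d23:-→d24:-→d25:-→d26:-→d27:-→d28:-→d29:H1→d30:- -> H1
  lookup 34.64.0.5: bits 0010001001000000000 walk d0:-→d1:-→d2:-→d3:H0→d4:-→d5:-→d6:-→d7:-→d8:H1→d9:-→d10:-→d11:-→d12:H0→d13:-→d14:-→d15:-→d16:-→d17:-→d18:-→d19:- -> H0
  lookup 177.111.144.23: bits 1011000101101111100100 walk d0:-→d1:-→d2:-→d3:-→d4:-→d5:-→d6:-→d7:-→d8:H0→d9:-→d10:-→d11:-→d12:-→d13:-→d14:-→d15:-→d16:H0→d17:-→d18:-→d19:-→d20:H0→d21:-→d22:- -> H0
  lookup 34.64.0.15: bits 0010001001000000000 walk d0:-→d1:-→d2:-→d3:H0→d4:-→d5:-→d6:-→d7:-→d8:H1→d9:-→d10:-→d11:-→d12:H0→d13:-→d14:-→d15:-→d16:-→d17:-→d18:-→d19:- -> H0
  + 177.0.0.0/8 (H0) depth=8
  + 177.111.147.160/28 (H1) depth=28
  lookup 177.111.0.8: bits 1011000101101111 walk d0:-→d1:-→d2:-→d3:-→d4:-→d5:-→d6:-→d7:-→d8:H0→d9:-→d10:-→d11:-→d12:-→d13:-→d14:-→d15:-→d16:H0 -> H0
  lookup 32.0.0.105: bits 001000 walk d0:-→d1:-→d2:-→d3:H0→d4:-→d5:-→d6:- -> H0
  lookup 32.0.0.0: bits 001000 walk d0:-→d1:-→d2:-→d3:H0→d4:-→d5:-→d6:- -> H0
  + 34.64.18.128/28 (H0) depth=28
  + 34.64.18.128/28 (H2) depth=28
  lookup 177.111.147.161: bits 1011000101101111100100111010 walk d0:-→d1:-→d2:-→d3:-→d4:-→d5:-→d6:-→d7:-→d8:H0→d9:-→d10:-→d11:-→d12:-→d13:-→d14:-→d15:-→d16:H0→d17:-→d18:-→d19:-→d20:H0→d21:-→d22:-→d23:-→d24:-→d25:-→d26:-→d27:-→d28:H1 -> H1
  + 34.64.18.136/29 (H0) depth=29
  + 34.64.18.128/28 (H1) depth=28
  + 34.64.16.0/20 (H0) depth=20
  lookup 177.0.0.199: bits 101100010 walk d0:-→d1:-→d2:-→d3:-→d4:-→d5:-→d6:-→d7:-→d8:H0→d9:- -> H0
  lookup 177.111.147.169: bits 10110001011011111001001110101 walk d0:-→d1:-→d2:-→d3:-→d4:-→d5:-→d6:-→d7:-→d8:H0→d9:-→d10:-→d11:-→d12:-→d13:-→d14:-→d15:-→d16:H0→d17:-→d18:-→d19:-→d20:H0→d21:-→d22:-→d23:-→d24:-→d25:-→d26:-→d27:-→d28:H1→d29:H1 -> H1
  + 0.0.0.0/0 (H1) depth=0
  + 0.0.0.0/0 (H2) depth=0
  lookup 34.64.18.136: bits 00100010010000000001001010001 walk d0:H2→d1:-→d2:-→d3:H0→d4:-→d5:-→d6:-→d7:-→d8:H1→d9:-→d10:-→d11:-→d12:H0→d13:-→d14:-→d15:-→d16:-→d17:-→d18:-→d19:-→d20:H0→d21:-→d22:-→d23:-→d24:-→d25:-→d26:-→d27:-→d28:H1→d29:H0 -> H0

== LOOKUPS ==
["H1","H0","no-route","H1","H0","no-route","H1","H0","H0","H0","H0","H0","H0","H1","H0","H1","H0"]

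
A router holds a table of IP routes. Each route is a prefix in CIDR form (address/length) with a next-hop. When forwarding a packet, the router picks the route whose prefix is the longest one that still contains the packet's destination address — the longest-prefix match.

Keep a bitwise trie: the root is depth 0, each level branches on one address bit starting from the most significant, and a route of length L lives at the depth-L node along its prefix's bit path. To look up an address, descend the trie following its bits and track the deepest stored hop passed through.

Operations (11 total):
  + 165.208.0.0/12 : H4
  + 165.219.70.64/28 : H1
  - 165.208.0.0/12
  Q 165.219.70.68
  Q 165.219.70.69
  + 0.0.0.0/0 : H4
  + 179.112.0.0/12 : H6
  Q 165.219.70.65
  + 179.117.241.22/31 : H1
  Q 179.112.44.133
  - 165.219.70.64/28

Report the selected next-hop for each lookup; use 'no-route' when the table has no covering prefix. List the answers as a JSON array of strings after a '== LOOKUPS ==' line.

Process each operation:
  add 165.208.0.0/12 -> H4 at depth 12
  add 165.219.70.64/28 -> H1 at depth 28
  del 165.208.0.0/12 (clear depth 12)
  Q 165.219.70.68: descend 1010010111011011010001100100 ; hops seen [H1] ; pick H1
  Q 165.219.70.69: descend 1010010111011011010001100100 ; hops seen [H1] ; pick H1
  add 0.0.0.0/0 -> H4 at depth 0
  add 179.112.0.0/12 -> H6 at depth 12
  Q 165.219.70.65: descend 1010010111011011010001100100 ; hops seen [H4,H1] ; pick H1
  add 179.117.241.22/31 -> H1 at depth 31
  Q 179.112.44.133: descend 1011001101110 ; hops seen [H4,H6] ; pick H6
  del 165.219.70.64/28 (clear depth 28)

== LOOKUPS ==
["H1","H1","H1","H6"]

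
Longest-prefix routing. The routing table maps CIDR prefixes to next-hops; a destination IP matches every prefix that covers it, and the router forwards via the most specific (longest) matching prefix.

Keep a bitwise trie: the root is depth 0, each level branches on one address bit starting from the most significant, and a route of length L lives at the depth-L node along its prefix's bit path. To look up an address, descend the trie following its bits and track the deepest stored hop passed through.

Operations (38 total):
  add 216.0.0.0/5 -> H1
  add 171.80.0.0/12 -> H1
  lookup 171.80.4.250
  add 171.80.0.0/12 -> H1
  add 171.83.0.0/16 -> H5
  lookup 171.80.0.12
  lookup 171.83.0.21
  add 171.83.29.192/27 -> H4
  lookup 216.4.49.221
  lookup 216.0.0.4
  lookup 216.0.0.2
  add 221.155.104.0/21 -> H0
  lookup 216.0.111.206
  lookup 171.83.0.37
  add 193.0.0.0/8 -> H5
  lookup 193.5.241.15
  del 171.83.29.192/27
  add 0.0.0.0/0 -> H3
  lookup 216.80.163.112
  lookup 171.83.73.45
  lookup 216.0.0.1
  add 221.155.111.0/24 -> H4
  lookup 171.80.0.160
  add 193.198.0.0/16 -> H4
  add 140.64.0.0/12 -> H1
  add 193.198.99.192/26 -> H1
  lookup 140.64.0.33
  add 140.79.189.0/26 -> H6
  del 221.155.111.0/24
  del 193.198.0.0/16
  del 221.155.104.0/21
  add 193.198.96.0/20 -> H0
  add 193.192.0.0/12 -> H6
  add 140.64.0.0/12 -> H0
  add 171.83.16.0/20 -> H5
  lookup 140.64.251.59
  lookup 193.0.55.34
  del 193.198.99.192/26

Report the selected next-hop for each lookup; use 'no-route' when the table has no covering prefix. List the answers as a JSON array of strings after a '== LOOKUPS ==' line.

Apply in order:
  add 216.0.0.0/5 -> H1 at depth 5
  add 171.80.0.0/12 -> H1 at depth 12
  Q 171.80.4.250: descend 101010110101 ; hops seen [H1] ; pick H1
  add 171.80.0.0/12 -> H1 at depth 12
  add 171.83.0.0/16 -> H5 at depth 16
  Q 171.80.0.12: descend 10101011010100 ; hops seen [H1] ; pick H1
  Q 171.83.0.21: descend 1010101101010011 ; hops seen [H1,H5] ; pick H5
  add 171.83.29.192/27 -> H4 at depth 27
  Q 216.4.49.221: descend 11011 ; hops seen [H1] ; pick H1
  Q 216.0.0.4: descend 11011 ; hops seen [H1] ; pick H1
  Q 216.0.0.2: descend 11011 ; hops seen [H1] ; pick H1
  add 221.155.104.0/21 -> H0 at depth 21
  Q 216.0.111.206: descend 11011 ; hops seen [H1] ; pick H1
  Q 171.83.0.37: descend 1010101101010011000 ; hops seen [H1,H5] ; pick H5
  add 193.0.0.0/8 -> H5 at depth 8
  Q 193.5.241.15: descend 11000001 ; hops seen [H5] ; pick H5
  del 171.83.29.192/27 (clear depth 27)
  add 0.0.0.0/0 -> H3 at depth 0
  Q 216.80.163.112: descend 11011 ; hops seen [H3,H1] ; pick H1
  Q 171.83.73.45: descend 10101011010100110 ; hops seen [H3,H1,H5] ; pick H5
  Q 216.0.0.1: descend 11011 ; hops seen [H3,H1] ; pick H1
  add 221.155.111.0/24 -> H4 at depth 24
  Q 171.80.0.160: descend 10101011010100 ; hops seen [H3,H1] ; pick H1
  add 193.198.0.0/16 -> H4 at depth 16
  add 140.64.0.0/12 -> H1 at depth 12
  add 193.198.99.192/26 -> H1 at depth 26
  Q 140.64.0.33: descend 100011000100 ; hops seen [H3,H1] ; pick H1
  add 140.79.189.0/26 -> H6 at depth 26
  del 221.155.111.0/24 (clear depth 24)
  del 193.198.0.0/16 (clear depth 16)
  del 221.155.104.0/21 (clear depth 21)
  add 193.198.96.0/20 -> H0 at depth 20
  add 193.192.0.0/12 -> H6 at depth 12
  add 140.64.0.0/12 -> H0 at depth 12
  add 171.83.16.0/20 -> H5 at depth 20
  Q 140.64.251.59: descend 100011000100 ; hops seen [H3,H0] ; pick H0
  Q 193.0.55.34: descend 11000001 ; hops seen [H3,H5] ; pick H5
  del 193.198.99.192/26 (clear depth 26)

== LOOKUPS ==
["H1","H1","H5","H1","H1","H1","H1","H5","H5","H1","H5","H1","H1","H1","H0","H5"]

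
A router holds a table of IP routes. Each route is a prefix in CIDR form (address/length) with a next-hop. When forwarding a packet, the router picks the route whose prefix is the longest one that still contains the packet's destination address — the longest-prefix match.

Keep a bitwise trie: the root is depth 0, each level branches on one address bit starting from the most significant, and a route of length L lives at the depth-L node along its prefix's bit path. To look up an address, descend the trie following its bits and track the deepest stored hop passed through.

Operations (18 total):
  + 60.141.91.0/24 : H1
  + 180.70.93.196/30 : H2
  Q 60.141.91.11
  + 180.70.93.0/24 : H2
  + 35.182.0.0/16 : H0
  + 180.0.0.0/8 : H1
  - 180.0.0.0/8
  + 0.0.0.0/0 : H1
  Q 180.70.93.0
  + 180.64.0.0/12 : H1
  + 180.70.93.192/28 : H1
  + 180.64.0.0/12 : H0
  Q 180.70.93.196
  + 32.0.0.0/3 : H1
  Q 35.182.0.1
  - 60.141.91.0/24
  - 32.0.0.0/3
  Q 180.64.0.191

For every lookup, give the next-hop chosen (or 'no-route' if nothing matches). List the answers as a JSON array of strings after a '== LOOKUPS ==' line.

Apply in order:
  add 60.141.91.0/24 -> H1 at depth 24
  add 180.70.93.196/30 -> H2 at depth 30
  ? 60.141.91.11  path d0:-→d1:-→d2:-→d3:-→d4:-→d5:-→d6:-→d7:-→d8:-→d9:-→d10:-→d11:-→d12:-→d13:-→d14:-→d15:-→d16:-→d17:-→d18:-→d19:-→d20:-→d21:-→d22:-→d23:-→d24:H1  best=H1
  add 180.70.93.0/24 -> H2 at depth 24
  add 35.182.0.0/16 -> H0 at depth 16
  add 180.0.0.0/8 -> H1 at depth 8
  del 180.0.0.0/8 (clear depth 8)
  add 0.0.0.0/0 -> H1 at depth 0
  ? 180.70.93.0  path d0:H1→d1:-→d2:-→d3:-→d4:-→d5:-→d6:-→d7:-→d8:-→d9:-→d10:-→d11:-→d12:-→d13:-→d14:-→d15:-→d16:-→d17:-→d18:-→d19:-→d20:-→d21:-→d22:-→d23:-→d24:H2  best=H2
  add 180.64.0.0/12 -> H1 at depth 12
  add 180.70.93.192/28 -> H1 at depth 28
  add 180.64.0.0/12 -> H0 at depth 12
  ? 180.70.93.196  path d0:H1→d1:-→d2:-→d3:-→d4:-→d5:-→d6:-→d7:-→d8:-→d9:-→d10:-→d11:-→d12:H0→d13:-→d14:-→d15:-→d16:-→d17:-→d18:-→d19:-→d20:-→d21:-→d22:-→d23:-→d24:H2→d25:-→d26:-→d27:-→d28:H1→d29:-→d30:H2  best=H2
  add 32.0.0.0/3 -> H1 at depth 3
  ? 35.182.0.1  path d0:H1→d1:-→d2:-→d3:H1→d4:-→d5:-→d6:-→d7:-→d8:-→d9:-→d10:-→d11:-→d12:-→d13:-→d14:-→d15:-→d16:H0  best=H0
  del 60.141.91.0/24 (clear depth 24)
  del 32.0.0.0/3 (clear depth 3)
  ? 180.64.0.191  path d0:H1→d1:-→d2:-→d3:-→d4:-→d5:-→d6:-→d7:-→d8:-→d9:-→d10:-→d11:-→d12:H0→d13:-  best=H0

== LOOKUPS ==
["H1","H2","H2","H0","H0"]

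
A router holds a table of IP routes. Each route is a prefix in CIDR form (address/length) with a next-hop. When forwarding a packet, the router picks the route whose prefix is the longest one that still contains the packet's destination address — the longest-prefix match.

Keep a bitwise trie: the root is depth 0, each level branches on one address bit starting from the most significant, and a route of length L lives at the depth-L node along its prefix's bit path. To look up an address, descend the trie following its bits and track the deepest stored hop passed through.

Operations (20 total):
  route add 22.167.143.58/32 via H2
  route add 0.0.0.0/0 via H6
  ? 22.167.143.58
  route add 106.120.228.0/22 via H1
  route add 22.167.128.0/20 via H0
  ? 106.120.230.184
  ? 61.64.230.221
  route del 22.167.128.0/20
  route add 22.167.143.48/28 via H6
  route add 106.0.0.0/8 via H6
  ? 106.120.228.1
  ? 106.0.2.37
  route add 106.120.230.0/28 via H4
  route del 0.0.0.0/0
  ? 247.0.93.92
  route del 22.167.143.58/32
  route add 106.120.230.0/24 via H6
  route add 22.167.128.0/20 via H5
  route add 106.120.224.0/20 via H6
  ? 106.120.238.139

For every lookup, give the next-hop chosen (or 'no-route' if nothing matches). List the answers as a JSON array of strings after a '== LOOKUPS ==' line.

Apply in order:
  + 22.167.143.58/32 (H2) depth=32
  + 0.0.0.0/0 (H6) depth=0
  lookup 22.167.143.58: bits 00010110101001111000111100111010 walk d0:H6→d1:-→d2:-→d3:-→d4:-→d5:-→d6:-→d7:-→d8:-→d9:-→d10:-→d11:-→d12:-→d13:-→d14:-→d15:-→d16:-→d17:-→d18:-→d19:-→d20:-→d21:-→d22:-→d23:-→d24:-→d25:-→d26:-→d27:-→d28:-→d29:-→d30:-→d31:-→d32:H2 -> H2
  + 106.120.228.0/22 (H1) depth=22
  + 22.167.128.0/20 (H0) depth=20
  lookup 106.120.230.184: bits 0110101001111000111001 walk d0:H6→d1:-→d2:-→d3:-→d4:-→d5:-→d6:-→d7:-→d8:-→d9:-→d10:-→d11:-→d12:-→d13:-→d14:-→d15:-→d16:-→d17:-→d18:-→d19:-→d20:-→d21:-→d22:H1 -> H1
  lookup 61.64.230.221: bits 00 walk d0:H6→d1:-→d2:- -> H6
  del 22.167.128.0/20 (clear depth 20)
  + 22.167.143.48/28 (H6) depth=28
  + 106.0.0.0/8 (H6) depth=8
  lookup 106.120.228.1: bits 0110101001111000111001 walk d0:H6→d1:-→d2:-→d3:-→d4:-→d5:-→d6:-→d7:-→d8:H6→d9:-→d10:-→d11:-→d12:-→d13:-→d14:-→d15:-→d16:-→d17:-→d18:-→d19:-→d20:-→d21:-→d22:H1 -> H1
  lookup 106.0.2.37: bits 011010100 walk d0:H6→d1:-→d2:-→d3:-→d4:-→d5:-→d6:-→d7:-→d8:H6→d9:- -> H6
  + 106.120.230.0/28 (H4) depth=28
  del 0.0.0.0/0 (clear depth 0)
  lookup 247.0.93.92: bits ε walk d0:- -> no-route
  del 22.167.143.58/32 (clear depth 32)
  + 106.120.230.0/24 (H6) depth=24
  + 22.167.128.0/20 (H5) depth=20
  + 106.120.224.0/20 (H6) depth=20
  lookup 106.120.238.139: bits 01101010011110001110 walk d0:-→d1:-→d2:-→d3:-→d4:-→d5:-→d6:-→d7:-→d8:H6→d9:-→d10:-→d11:-→d12:-→d13:-→d14:-→d15:-→d16:-→d17:-→d18:-→d19:-→d20:H6 -> H6

== LOOKUPS ==
["H2","H1","H6","H1","H6","no-route","H6"]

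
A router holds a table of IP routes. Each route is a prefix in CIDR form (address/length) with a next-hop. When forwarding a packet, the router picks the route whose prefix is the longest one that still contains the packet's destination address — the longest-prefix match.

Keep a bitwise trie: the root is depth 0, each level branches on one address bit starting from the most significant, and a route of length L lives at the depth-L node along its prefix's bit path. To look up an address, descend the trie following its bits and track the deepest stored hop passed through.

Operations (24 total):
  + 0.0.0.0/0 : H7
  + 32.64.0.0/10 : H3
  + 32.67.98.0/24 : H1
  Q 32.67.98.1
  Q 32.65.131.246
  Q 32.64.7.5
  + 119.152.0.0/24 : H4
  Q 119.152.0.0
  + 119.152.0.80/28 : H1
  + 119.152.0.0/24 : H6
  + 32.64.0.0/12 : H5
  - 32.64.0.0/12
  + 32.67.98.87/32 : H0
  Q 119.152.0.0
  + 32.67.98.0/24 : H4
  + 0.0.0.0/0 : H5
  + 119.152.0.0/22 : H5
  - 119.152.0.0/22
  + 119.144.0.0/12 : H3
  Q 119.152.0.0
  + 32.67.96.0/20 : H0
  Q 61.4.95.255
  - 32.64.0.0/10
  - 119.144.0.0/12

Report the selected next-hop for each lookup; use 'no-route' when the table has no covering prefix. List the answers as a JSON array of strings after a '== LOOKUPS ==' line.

Trace:
  + 0.0.0.0/0 (H7) depth=0
  + 32.64.0.0/10 (H3) depth=10
  + 32.67.98.0/24 (H1) depth=24
  ? 32.67.98.1  path d0:H7→d1:-→d2:-→d3:-→d4:-→d5:-→d6:-→d7:-→d8:-→d9:-→d10:H3→d11:-→d12:-→d13:-→d14:-→d15:-→d16:-→d17:-→d18:-→d19:-→d20:-→d21:-→d22:-→d23:-→d24:H1  best=H1
  ? 32.65.131.246  path d0:H7→d1:-→d2:-→d3:-→d4:-→d5:-→d6:-→d7:-→d8:-→d9:-→d10:H3→d11:-→d12:-→d13:-→d14:-  best=H3
  ? 32.64.7.5  path d0:H7→d1:-→d2:-→d3:-→d4:-→d5:-→d6:-→d7:-→d8:-→d9:-→d10:H3→d11:-→d12:-→d13:-→d14:-  best=H3
  + 119.152.0.0/24 (H4) depth=24
  ? 119.152.0.0  path d0:H7→d1:-→d2:-→d3:-→d4:-→d5:-→d6:-→d7:-→d8:-→d9:-→d10:-→d11:-→d12:-→d13:-→d14:-→d15:-→d16:-→d17:-→d18:-→d19:-→d20:-→d21:-→d22:-→d23:-→d24:H4  best=H4
  + 119.152.0.80/28 (H1) depth=28
  + 119.152.0.0/24 (H6) depth=24
  + 32.64.0.0/12 (H5) depth=12
  del 32.64.0.0/12 (clear depth 12)
  + 32.67.98.87/32 (H0) depth=32
  ? 119.152.0.0  path d0:H7→d1:-→d2:-→d3:-→d4:-→d5:-→d6:-→d7:-→d8:-→d9:-→d10:-→d11:-→d12:-→d13:-→d14:-→d15:-→d16:-→d17:-→d18:-→d19:-→d20:-→d21:-→d22:-→d23:-→d24:H6→d25:-  best=H6
  + 32.67.98.0/24 (H4) depth=24
  + 0.0.0.0/0 (H5) depth=0
  + 119.152.0.0/22 (H5) depth=22
  del 119.152.0.0/22 (clear depth 22)
  + 119.144.0.0/12 (H3) depth=12
  ? 119.152.0.0  path d0:H5→d1:-→d2:-→d3:-→d4:-→d5:-→d6:-→d7:-→d8:-→d9:-→d10:-→d11:-→d12:H3→d13:-→d14:-→d15:-→d16:-→d17:-→d18:-→d19:-→d20:-→d21:-→d22:-→d23:-→d24:H6→d25:-  best=H6
  + 32.67.96.0/20 (H0) depth=20
  ? 61.4.95.255  path d0:H5→d1:-→d2:-→d3:-  best=H5
  del 32.64.0.0/10 (clear depth 10)
  del 119.144.0.0/12 (clear depth 12)

== LOOKUPS ==
["H1","H3","H3","H4","H6","H6","H5"]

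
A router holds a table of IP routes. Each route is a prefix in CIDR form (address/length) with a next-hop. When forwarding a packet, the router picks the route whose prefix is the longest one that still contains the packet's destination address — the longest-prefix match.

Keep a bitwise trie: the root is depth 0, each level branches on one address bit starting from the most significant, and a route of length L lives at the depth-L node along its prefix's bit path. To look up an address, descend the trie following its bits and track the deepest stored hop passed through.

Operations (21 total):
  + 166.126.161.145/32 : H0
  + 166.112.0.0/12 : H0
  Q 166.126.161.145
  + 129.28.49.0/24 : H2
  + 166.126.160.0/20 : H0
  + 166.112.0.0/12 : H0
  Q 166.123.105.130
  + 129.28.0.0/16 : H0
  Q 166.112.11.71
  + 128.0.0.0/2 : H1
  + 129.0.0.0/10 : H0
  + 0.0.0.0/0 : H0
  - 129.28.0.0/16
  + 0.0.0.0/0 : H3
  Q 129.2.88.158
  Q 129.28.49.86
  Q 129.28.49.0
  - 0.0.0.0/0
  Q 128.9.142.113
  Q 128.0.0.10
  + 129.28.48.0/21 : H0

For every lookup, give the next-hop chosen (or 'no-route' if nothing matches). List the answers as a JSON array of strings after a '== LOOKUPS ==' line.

Process each operation:
  add 166.126.161.145/32 -> H0 at depth 32
  add 166.112.0.0/12 -> H0 at depth 12
  lookup 166.126.161.145: bits 10100110011111101010000110010001 walk d0:-→d1:-→d2:-→d3:-→d4:-→d5:-→d6:-→d7:-→d8:-→d9:-→d10:-→d11:-→d12:H0→d13:-→d14:-→d15:-→d16:-→d17:-→d18:-→d19:-→d20:-→d21:-→d22:-→d23:-→d24:-→d25:-→d26:-→d27:-→d28:-→d29:-→d30:-→d31:-→d32:H0 -> H0
  add 129.28.49.0/24 -> H2 at depth 24
  add 166.126.160.0/20 -> H0 at depth 20
  add 166.112.0.0/12 -> H0 at depth 12
  lookup 166.123.105.130: bits 1010011001111 walk d0:-→d1:-→d2:-→d3:-→d4:-→d5:-→d6:-→d7:-→d8:-→d9:-→d10:-→d11:-→d12:H0→d13:- -> H0
  add 129.28.0.0/16 -> H0 at depth 16
  lookup 166.112.11.71: bits 101001100111 walk d0:-→d1:-→d2:-→d3:-→d4:-→d5:-→d6:-→d7:-→d8:-→d9:-→d10:-→d11:-→d12:H0 -> H0
  add 128.0.0.0/2 -> H1 at depth 2
  add 129.0.0.0/10 -> H0 at depth 10
  add 0.0.0.0/0 -> H0 at depth 0
  - 129.28.0.0/16 clear@16
  add 0.0.0.0/0 -> H3 at depth 0
  lookup 129.2.88.158: bits 10000001000 walk d0:H3→d1:-→d2:H1→d3:-→d4:-→d5:-→d6:-→d7:-→d8:-→d9:-→d10:H0→d11:- -> H0
  lookup 129.28.49.86: bits 100000010001110000110001 walk d0:H3→d1:-→d2:H1→d3:-→d4:-→d5:-→d6:-→d7:-→d8:-→d9:-→d10:H0→d11:-→d12:-→d13:-→d14:-→d15:-→d16:-→d17:-→d18:-→d19:-→d20:-→d21:-→d22:-→d23:-→d24:H2 -> H2
  lookup 129.28.49.0: bits 100000010001110000110001 walk d0:H3→d1:-→d2:H1→d3:-→d4:-→d5:-→d6:-→d7:-→d8:-→d9:-→d10:H0→d11:-→d12:-→d13:-→d14:-→d15:-→d16:-→d17:-→d18:-→d19:-→d20:-→d21:-→d22:-→d23:-→d24:H2 -> H2
  - 0.0.0.0/0 clear@0
  lookup 128.9.142.113: bits 1000000 walk d0:-→d1:-→d2:H1→d3:-→d4:-→d5:-→d6:-→d7:- -> H1
  lookup 128.0.0.10: bits 1000000 walk d0:-→d1:-→d2:H1→d3:-→d4:-→d5:-→d6:-→d7:- -> H1
  add 129.28.48.0/21 -> H0 at depth 21

== LOOKUPS ==
["H0","H0","H0","H0","H2","H2","H1","H1"]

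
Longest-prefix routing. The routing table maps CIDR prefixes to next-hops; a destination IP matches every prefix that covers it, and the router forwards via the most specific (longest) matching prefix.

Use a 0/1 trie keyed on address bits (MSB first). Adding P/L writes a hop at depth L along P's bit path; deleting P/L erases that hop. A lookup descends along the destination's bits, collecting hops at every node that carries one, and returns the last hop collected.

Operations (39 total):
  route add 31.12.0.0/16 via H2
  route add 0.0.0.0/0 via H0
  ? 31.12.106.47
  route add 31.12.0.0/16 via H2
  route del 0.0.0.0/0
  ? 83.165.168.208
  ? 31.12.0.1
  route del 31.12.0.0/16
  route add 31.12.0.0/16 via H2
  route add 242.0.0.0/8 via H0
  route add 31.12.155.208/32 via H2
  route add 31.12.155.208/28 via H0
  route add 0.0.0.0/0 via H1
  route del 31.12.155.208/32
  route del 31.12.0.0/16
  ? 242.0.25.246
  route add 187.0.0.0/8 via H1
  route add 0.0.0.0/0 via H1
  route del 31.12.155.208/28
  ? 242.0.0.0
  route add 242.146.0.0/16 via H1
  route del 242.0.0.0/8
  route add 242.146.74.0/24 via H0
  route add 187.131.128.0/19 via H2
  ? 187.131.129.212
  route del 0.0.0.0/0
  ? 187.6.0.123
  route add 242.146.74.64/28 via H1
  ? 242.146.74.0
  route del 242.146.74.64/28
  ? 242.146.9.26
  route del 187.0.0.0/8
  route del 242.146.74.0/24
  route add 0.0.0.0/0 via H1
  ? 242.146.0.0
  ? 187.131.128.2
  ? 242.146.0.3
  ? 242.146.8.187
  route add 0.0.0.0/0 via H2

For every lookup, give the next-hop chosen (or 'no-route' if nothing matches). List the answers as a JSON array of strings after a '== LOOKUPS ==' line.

Apply in order:
  + 31.12.0.0/16 (H2) depth=16
  + 0.0.0.0/0 (H0) depth=0
  Q 31.12.106.47: descend 0001111100001100 ; hops seen [H0,H2] ; pick H2
  + 31.12.0.0/16 (H2) depth=16
  - 0.0.0.0/0 clear@0
  Q 83.165.168.208: descend 0 ; hops seen [∅] ; pick no-route
  Q 31.12.0.1: descend 0001111100001100 ; hops seen [H2] ; pick H2
  - 31.12.0.0/16 clear@16
  + 31.12.0.0/16 (H2) depth=16
  + 242.0.0.0/8 (H0) depth=8
  + 31.12.155.208/32 (H2) depth=32
  + 31.12.155.208/28 (H0) depth=28
  + 0.0.0.0/0 (H1) depth=0
  - 31.12.155.208/32 clear@32
  - 31.12.0.0/16 clear@16
  Q 242.0.25.246: descend 11110010 ; hops seen [H1,H0] ; pick H0
  + 187.0.0.0/8 (H1) depth=8
  + 0.0.0.0/0 (H1) depth=0
  - 31.12.155.208/28 clear@28
  Q 242.0.0.0: descend 11110010 ; hops seen [H1,H0] ; pick H0
  + 242.146.0.0/16 (H1) depth=16
  - 242.0.0.0/8 clear@8
  + 242.146.74.0/24 (H0) depth=24
  + 187.131.128.0/19 (H2) depth=19
  Q 187.131.129.212: descend 1011101110000011100 ; hops seen [H1,H1,H2] ; pick H2
  - 0.0.0.0/0 clear@0
  Q 187.6.0.123: descend 10111011 ; hops seen [H1] ; pick H1
  + 242.146.74.64/28 (H1) depth=28
  Q 242.146.74.0: descend 1111001010010010010010100 ; hops seen [H1,H0] ; pick H0
  - 242.146.74.64/28 clear@28
  Q 242.146.9.26: descend 11110010100100100 ; hops seen [H1] ; pick H1
  - 187.0.0.0/8 clear@8
  - 242.146.74.0/24 clear@24
  + 0.0.0.0/0 (H1) depth=0
  Q 242.146.0.0: descend 11110010100100100 ; hops seen [H1,H1] ; pick H1
  Q 187.131.128.2: descend 1011101110000011100 ; hops seen [H1,H2] ; pick H2
  Q 242.146.0.3: descend 11110010100100100 ; hops seen [H1,H1] ; pick H1
  Q 242.146.8.187: descend 11110010100100100 ; hops seen [H1,H1] ; pick H1
  + 0.0.0.0/0 (H2) depth=0

== LOOKUPS ==
["H2","no-route","H2","H0","H0","H2","H1","H0","H1","H1","H2","H1","H1"]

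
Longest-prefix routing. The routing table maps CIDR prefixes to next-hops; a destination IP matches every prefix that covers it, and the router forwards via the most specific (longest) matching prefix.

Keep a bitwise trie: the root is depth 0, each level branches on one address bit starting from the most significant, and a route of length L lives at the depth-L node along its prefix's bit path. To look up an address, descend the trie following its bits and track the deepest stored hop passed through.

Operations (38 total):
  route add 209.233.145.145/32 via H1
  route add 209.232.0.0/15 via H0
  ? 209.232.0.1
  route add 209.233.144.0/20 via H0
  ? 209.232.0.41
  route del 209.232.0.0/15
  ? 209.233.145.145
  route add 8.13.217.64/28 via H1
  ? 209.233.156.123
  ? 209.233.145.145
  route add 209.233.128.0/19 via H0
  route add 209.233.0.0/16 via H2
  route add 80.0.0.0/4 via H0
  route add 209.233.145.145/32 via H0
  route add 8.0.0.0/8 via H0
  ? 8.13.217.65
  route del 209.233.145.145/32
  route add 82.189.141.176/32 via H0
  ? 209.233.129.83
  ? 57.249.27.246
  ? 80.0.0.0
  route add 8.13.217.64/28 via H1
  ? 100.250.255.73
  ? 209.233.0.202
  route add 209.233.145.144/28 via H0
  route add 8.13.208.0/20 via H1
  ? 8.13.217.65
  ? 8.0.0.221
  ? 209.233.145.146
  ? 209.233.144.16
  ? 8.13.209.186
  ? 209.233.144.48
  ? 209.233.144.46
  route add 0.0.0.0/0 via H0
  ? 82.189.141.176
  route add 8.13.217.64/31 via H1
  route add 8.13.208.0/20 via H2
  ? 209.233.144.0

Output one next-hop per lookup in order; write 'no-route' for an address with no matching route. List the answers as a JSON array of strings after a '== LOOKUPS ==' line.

Apply in order:
  + 209.233.145.145/32 (H1) depth=32
  + 209.232.0.0/15 (H0) depth=15
  ? 209.232.0.1  path d0:-→d1:-→d2:-→d3:-→d4:-→d5:-→d6:-→d7:-→d8:-→d9:-→d10:-→d11:-→d12:-→d13:-→d14:-→d15:H0  best=H0
  + 209.233.144.0/20 (H0) depth=20
  ? 209.232.0.41  path d0:-→d1:-→d2:-→d3:-→d4:-→d5:-→d6:-→d7:-→d8:-→d9:-→d10:-→d11:-→d12:-→d13:-→d14:-→d15:H0  best=H0
  - 209.232.0.0/15 clear@15
  ? 209.233.145.145  path d0:-→d1:-→d2:-→d3:-→d4:-→d5:-→d6:-→d7:-→d8:-→d9:-→d10:-→d11:-→d12:-→d13:-→d14:-→d15:-→d16:-→d17:-→d18:-→d19:-→d20:H0→d21:-→d22:-→d23:-→d24:-→d25:-→d26:-→d27:-→d28:-→d29:-→d30:-→d31:-→d32:H1  best=H1
  + 8.13.217.64/28 (H1) depth=28
  ? 209.233.156.123  path d0:-→d1:-→d2:-→d3:-→d4:-→d5:-→d6:-→d7:-→d8:-→d9:-→d10:-→d11:-→d12:-→d13:-→d14:-→d15:-→d16:-→d17:-→d18:-→d19:-→d20:H0  best=H0
  ? 209.233.145.145  path d0:-→d1:-→d2:-→d3:-→d4:-→d5:-→d6:-→d7:-→d8:-→d9:-→d10:-→d11:-→d12:-→d13:-→d14:-→d15:-→d16:-→d17:-→d18:-→d19:-→d20:H0→d21:-→d22:-→d23:-→d24:-→d25:-→d26:-→d27:-→d28:-→d29:-→d30:-→d31:-→d32:H1  best=H1
  + 209.233.128.0/19 (H0) depth=19
  + 209.233.0.0/16 (H2) depth=16
  + 80.0.0.0/4 (H0) depth=4
  + 209.233.145.145/32 (H0) depth=32
  + 8.0.0.0/8 (H0) depth=8
  ? 8.13.217.65  path d0:-→d1:-→d2:-→d3:-→d4:-→d5:-→d6:-→d7:-→d8:H0→d9:-→d10:-→d11:-→d12:-→d13:-→d14:-→d15:-→d16:-→d17:-→d18:-→d19:-→d20:-→d21:-→d22:-→d23:-→d24:-→d25:-→d26:-→d27:-→d28:H1  best=H1
  - 209.233.145.145/32 clear@32
  + 82.189.141.176/32 (H0) depth=32
  ? 209.233.129.83  path d0:-→d1:-→d2:-→d3:-→d4:-→d5:-→d6:-→d7:-→d8:-→d9:-→d10:-→d11:-→d12:-→d13:-→d14:-→d15:-→d16:H2→d17:-→d18:-→d19:H0  best=H0
  ? 57.249.27.246  path d0:-→d1:-→d2:-  best=no-route
  ? 80.0.0.0  path d0:-→d1:-→d2:-→d3:-→d4:H0→d5:-→d6:-  best=H0
  + 8.13.217.64/28 (H1) depth=28
  ? 100.250.255.73  path d0:-→d1:-→d2:-  best=no-route
  ? 209.233.0.202  path d0:-→d1:-→d2:-→d3:-→d4:-→d5:-→d6:-→d7:-→d8:-→d9:-→d10:-→d11:-→d12:-→d13:-→d14:-→d15:-→d16:H2  best=H2
  + 209.233.145.144/28 (H0) depth=28
  + 8.13.208.0/20 (H1) depth=20
  ? 8.13.217.65  path d0:-→d1:-→d2:-→d3:-→d4:-→d5:-→d6:-→d7:-→d8:H0→d9:-→d10:-→d11:-→d12:-→d13:-→d14:-→d15:-→d16:-→d17:-→d18:-→d19:-→d20:H1→d21:-→d22:-→d23:-→d24:-→d25:-→d26:-→d27:-→d28:H1  best=H1
  ? 8.0.0.221  path d0:-→d1:-→d2:-→d3:-→d4:-→d5:-→d6:-→d7:-→d8:H0→d9:-→d10:-→d11:-→d12:-  best=H0
  ? 209.233.145.146  path d0:-→d1:-→d2:-→d3:-→d4:-→d5:-→d6:-→d7:-→d8:-→d9:-→d10:-→d11:-→d12:-→d13:-→d14:-→d15:-→d16:H2→d17:-→d18:-→d19:H0→d20:H0→d21:-→d22:-→d23:-→d24:-→d25:-→d26:-→d27:-→d28:H0→d29:-→d30:-  best=H0
  ? 209.233.144.16  path d0:-→d1:-→d2:-→d3:-→d4:-→d5:-→d6:-→d7:-→d8:-→d9:-→d10:-→d11:-→d12:-→d13:-→d14:-→d15:-→d16:H2→d17:-→d18:-→d19:H0→d20:H0→d21:-→d22:-→d23:-  best=H0
  ? 8.13.209.186  path d0:-→d1:-→d2:-→d3:-→d4:-→d5:-→d6:-→d7:-→d8:H0→d9:-→d10:-→d11:-→d12:-→d13:-→d14:-→d15:-→d16:-→d17:-→d18:-→d19:-→d20:H1  best=H1
  ? 209.233.144.48  path d0:-→d1:-→d2:-→d3:-→d4:-→d5:-→d6:-→d7:-→d8:-→d9:-→d10:-→d11:-→d12:-→d13:-→d14:-→d15:-→d16:H2→d17:-→d18:-→d19:H0→d20:H0→d21:-→d22:-→d23:-  best=H0
  ? 209.233.144.46  path d0:-→d1:-→d2:-→d3:-→d4:-→d5:-→d6:-→d7:-→d8:-→d9:-→d10:-→d11:-→d12:-→d13:-→d14:-→d15:-→d16:H2→d17:-→d18:-→d19:H0→d20:H0→d21:-→d22:-→d23:-  best=H0
  + 0.0.0.0/0 (H0) depth=0
  ? 82.189.141.176  path d0:H0→d1:-→d2:-→d3:-→d4:H0→d5:-→d6:-→d7:-→d8:-→d9:-→d10:-→d11:-→d12:-→d13:-→d14:-→d15:-→d16:-→d17:-→d18:-→d19:-→d20:-→d21:-→d22:-→d23:-→d24:-→d25:-→d26:-→d27:-→d28:-→d29:-→d30:-→d31:-→d32:H0  best=H0
  + 8.13.217.64/31 (H1) depth=31
  + 8.13.208.0/20 (H2) depth=20
  ? 209.233.144.0  path d0:H0→d1:-→d2:-→d3:-→d4:-→d5:-→d6:-→d7:-→d8:-→d9:-→d10:-→d11:-→d12:-→d13:-→d14:-→d15:-→d16:H2→d17:-→d18:-→d19:H0→d20:H0→d21:-→d22:-→d23:-  best=H0

== LOOKUPS ==
["H0","H0","H1","H0","H1","H1","H0","no-route","H0","no-route","H2","H1","H0","H0","H0","H1","H0","H0","H0","H0"]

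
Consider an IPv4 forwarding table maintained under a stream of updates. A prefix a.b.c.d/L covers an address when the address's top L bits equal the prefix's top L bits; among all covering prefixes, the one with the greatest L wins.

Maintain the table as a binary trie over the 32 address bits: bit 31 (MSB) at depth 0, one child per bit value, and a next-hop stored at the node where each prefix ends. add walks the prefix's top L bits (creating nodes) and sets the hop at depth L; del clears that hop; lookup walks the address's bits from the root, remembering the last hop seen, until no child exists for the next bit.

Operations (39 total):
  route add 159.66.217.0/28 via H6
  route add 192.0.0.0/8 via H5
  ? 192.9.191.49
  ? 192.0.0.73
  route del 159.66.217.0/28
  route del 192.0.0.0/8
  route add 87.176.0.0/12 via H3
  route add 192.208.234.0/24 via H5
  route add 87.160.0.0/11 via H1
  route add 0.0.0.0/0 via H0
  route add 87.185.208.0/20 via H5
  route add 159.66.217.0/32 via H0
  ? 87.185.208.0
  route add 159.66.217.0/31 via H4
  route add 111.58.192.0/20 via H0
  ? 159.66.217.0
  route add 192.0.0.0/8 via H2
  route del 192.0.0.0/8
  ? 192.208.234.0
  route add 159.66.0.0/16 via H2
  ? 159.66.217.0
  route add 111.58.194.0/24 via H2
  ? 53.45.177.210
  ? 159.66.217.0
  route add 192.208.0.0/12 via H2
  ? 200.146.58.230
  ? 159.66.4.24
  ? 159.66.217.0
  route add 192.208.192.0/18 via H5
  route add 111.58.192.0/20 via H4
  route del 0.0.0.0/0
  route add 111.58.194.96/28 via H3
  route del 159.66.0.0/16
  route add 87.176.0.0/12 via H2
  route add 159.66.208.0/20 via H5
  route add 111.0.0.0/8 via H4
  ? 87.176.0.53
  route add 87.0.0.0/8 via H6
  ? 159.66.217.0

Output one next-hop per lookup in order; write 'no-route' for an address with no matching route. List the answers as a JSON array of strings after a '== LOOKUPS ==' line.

Apply in order:
  add 159.66.217.0/28 -> H6 at depth 28
  add 192.0.0.0/8 -> H5 at depth 8
  ? 192.9.191.49  path d0:-→d1:-→d2:-→d3:-→d4:-→d5:-→d6:-→d7:-→d8:H5  best=H5
  ? 192.0.0.73  path d0:-→d1:-→d2:-→d3:-→d4:-→d5:-→d6:-→d7:-→d8:H5  best=H5
  del 159.66.217.0/28 (clear depth 28)
  del 192.0.0.0/8 (clear depth 8)
  add 87.176.0.0/12 -> H3 at depth 12
  add 192.208.234.0/24 -> H5 at depth 24
  add 87.160.0.0/11 -> H1 at depth 11
  add 0.0.0.0/0 -> H0 at depth 0
  add 87.185.208.0/20 -> H5 at depth 20
  add 159.66.217.0/32 -> H0 at depth 32
  ? 87.185.208.0  path d0:H0→d1:-→d2:-→d3:-→d4:-→d5:-→d6:-→d7:-→d8:-→d9:-→d10:-→d11:H1→d12:H3→d13:-→d14:-→d15:-→d16:-→d17:-→d18:-→d19:-→d20:H5  best=H5
  add 159.66.217.0/31 -> H4 at depth 31
  add 111.58.192.0/20 -> H0 at depth 20
  ? 159.66.217.0  path d0:H0→d1:-→d2:-→d3:-→d4:-→d5:-→d6:-→d7:-→d8:-→d9:-→d10:-→d11:-→d12:-→d13:-→d14:-→d15:-→d16:-→d17:-→d18:-→d19:-→d20:-→d21:-→d22:-→d23:-→d24:-→d25:-→d26:-→d27:-→d28:-→d29:-→d30:-→d31:H4→d32:H0  best=H0
  add 192.0.0.0/8 -> H2 at depth 8
  del 192.0.0.0/8 (clear depth 8)
  ? 192.208.234.0  path d0:H0→d1:-→d2:-→d3:-→d4:-→d5:-→d6:-→d7:-→d8:-→d9:-→d10:-→d11:-→d12:-→d13:-→d14:-→d15:-→d16:-→d17:-→d18:-→d19:-→d20:-→d21:-→d22:-→d23:-→d24:H5  best=H5
  add 159.66.0.0/16 -> H2 at depth 16
  ? 159.66.217.0  path d0:H0→d1:-→d2:-→d3:-→d4:-→d5:-→d6:-→d7:-→d8:-→d9:-→d10:-→d11:-→d12:-→d13:-→d14:-→d15:-→d16:H2→d17:-→d18:-→d19:-→d20:-→d21:-→d22:-→d23:-→d24:-→d25:-→d26:-→d27:-→d28:-→d29:-→d30:-→d31:H4→d32:H0  best=H0
  add 111.58.194.0/24 -> H2 at depth 24
  ? 53.45.177.210  path d0:H0→d1:-  best=H0
  ? 159.66.217.0  path d0:H0→d1:-→d2:-→d3:-→d4:-→d5:-→d6:-→d7:-→d8:-→d9:-→d10:-→d11:-→d12:-→d13:-→d14:-→d15:-→d16:H2→d17:-→d18:-→d19:-→d20:-→d21:-→d22:-→d23:-→d24:-→d25:-→d26:-→d27:-→d28:-→d29:-→d30:-→d31:H4→d32:H0  best=H0
  add 192.208.0.0/12 -> H2 at depth 12
  ? 200.146.58.230  path d0:H0→d1:-→d2:-→d3:-→d4:-  best=H0
  ? 159.66.4.24  path d0:H0→d1:-→d2:-→d3:-→d4:-→d5:-→d6:-→d7:-→d8:-→d9:-→d10:-→d11:-→d12:-→d13:-→d14:-→d15:-→d16:H2  best=H2
  ? 159.66.217.0  path d0:H0→d1:-→d2:-→d3:-→d4:-→d5:-→d6:-→d7:-→d8:-→d9:-→d10:-→d11:-→d12:-→d13:-→d14:-→d15:-→d16:H2→d17:-→d18:-→d19:-→d20:-→d21:-→d22:-→d23:-→d24:-→d25:-→d26:-→d27:-→d28:-→d29:-→d30:-→d31:H4→d32:H0  best=H0
  add 192.208.192.0/18 -> H5 at depth 18
  add 111.58.192.0/20 -> H4 at depth 20
  del 0.0.0.0/0 (clear depth 0)
  add 111.58.194.96/28 -> H3 at depth 28
  del 159.66.0.0/16 (clear depth 16)
  add 87.176.0.0/12 -> H2 at depth 12
  add 159.66.208.0/20 -> H5 at depth 20
  add 111.0.0.0/8 -> H4 at depth 8
  ? 87.176.0.53  path d0:-→d1:-→d2:-→d3:-→d4:-→d5:-→d6:-→d7:-→d8:-→d9:-→d10:-→d11:H1→d12:H2  best=H2
  add 87.0.0.0/8 -> H6 at depth 8
  ? 159.66.217.0  path d0:-→d1:-→d2:-→d3:-→d4:-→d5:-→d6:-→d7:-→d8:-→d9:-→d10:-→d11:-→d12:-→d13:-→d14:-→d15:-→d16:-→d17:-→d18:-→d19:-→d20:H5→d21:-→d22:-→d23:-→d24:-→d25:-→d26:-→d27:-→d28:-→d29:-→d30:-→d31:H4→d32:H0  best=H0

== LOOKUPS ==
["H5","H5","H5","H0","H5","H0","H0","H0","H0","H2","H0","H2","H0"]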